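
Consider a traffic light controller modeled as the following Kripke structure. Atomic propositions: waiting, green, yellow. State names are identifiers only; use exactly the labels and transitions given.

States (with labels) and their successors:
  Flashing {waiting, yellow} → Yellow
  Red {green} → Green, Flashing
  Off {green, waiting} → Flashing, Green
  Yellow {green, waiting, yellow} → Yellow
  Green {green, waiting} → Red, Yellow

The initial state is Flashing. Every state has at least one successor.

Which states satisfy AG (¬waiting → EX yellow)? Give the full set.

{Flashing, Red, Off, Yellow, Green}

States satisfying ¬waiting → EX yellow: {Flashing, Red, Off, Yellow, Green}.
States satisfying AG (¬waiting → EX yellow): {Flashing, Red, Off, Yellow, Green}.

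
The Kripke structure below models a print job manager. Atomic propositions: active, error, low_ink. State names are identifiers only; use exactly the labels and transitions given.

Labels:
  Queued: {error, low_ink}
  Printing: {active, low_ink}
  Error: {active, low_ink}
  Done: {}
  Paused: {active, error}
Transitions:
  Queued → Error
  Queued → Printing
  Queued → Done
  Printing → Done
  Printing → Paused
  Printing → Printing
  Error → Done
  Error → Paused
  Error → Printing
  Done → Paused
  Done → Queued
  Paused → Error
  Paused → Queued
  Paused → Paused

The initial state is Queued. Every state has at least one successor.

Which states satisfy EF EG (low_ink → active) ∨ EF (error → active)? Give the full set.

States satisfying EG (low_ink → active): {Printing, Error, Done, Paused}.
States satisfying EF EG (low_ink → active): {Queued, Printing, Error, Done, Paused}.
States satisfying error → active: {Printing, Error, Done, Paused}.
States satisfying EF (error → active): {Queued, Printing, Error, Done, Paused}.
States satisfying EF EG (low_ink → active) ∨ EF (error → active): {Queued, Printing, Error, Done, Paused}.

{Queued, Printing, Error, Done, Paused}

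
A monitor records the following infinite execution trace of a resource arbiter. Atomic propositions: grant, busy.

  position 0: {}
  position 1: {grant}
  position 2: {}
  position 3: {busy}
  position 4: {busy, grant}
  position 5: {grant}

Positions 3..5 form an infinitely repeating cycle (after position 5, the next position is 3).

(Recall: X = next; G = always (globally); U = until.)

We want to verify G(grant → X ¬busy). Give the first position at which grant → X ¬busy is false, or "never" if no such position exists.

5

Check grant → X ¬busy at each position in order: 0 ✓, 1 ✓, 2 ✓, 3 ✓, 4 ✓.
At position 5 the labels are {grant} and the next position 3 has {busy}, so grant → X ¬busy is false there. This is the first violation.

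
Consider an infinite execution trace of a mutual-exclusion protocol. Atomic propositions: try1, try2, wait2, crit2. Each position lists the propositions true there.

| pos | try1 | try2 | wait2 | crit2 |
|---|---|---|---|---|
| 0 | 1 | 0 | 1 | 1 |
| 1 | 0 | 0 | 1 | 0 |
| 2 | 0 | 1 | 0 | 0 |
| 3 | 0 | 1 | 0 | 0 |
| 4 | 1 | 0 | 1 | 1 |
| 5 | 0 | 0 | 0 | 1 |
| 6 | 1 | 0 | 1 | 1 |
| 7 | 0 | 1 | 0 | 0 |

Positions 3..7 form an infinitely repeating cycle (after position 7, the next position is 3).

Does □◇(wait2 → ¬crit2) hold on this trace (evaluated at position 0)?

◇(wait2 → ¬crit2) holds at every position 0..7, and those are all positions ever visited, so □◇(wait2 → ¬crit2) holds.

Yes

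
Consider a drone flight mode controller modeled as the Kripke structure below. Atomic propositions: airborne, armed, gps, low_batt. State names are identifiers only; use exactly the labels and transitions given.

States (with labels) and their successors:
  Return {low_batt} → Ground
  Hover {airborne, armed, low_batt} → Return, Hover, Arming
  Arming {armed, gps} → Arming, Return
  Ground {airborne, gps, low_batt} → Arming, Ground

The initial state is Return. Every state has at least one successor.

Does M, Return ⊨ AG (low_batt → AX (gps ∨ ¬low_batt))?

Satisfied

States satisfying low_batt → AX (gps ∨ ¬low_batt): {Return, Arming, Ground}.
States satisfying AG (low_batt → AX (gps ∨ ¬low_batt)): {Return, Arming, Ground}.
Every state reachable from Return satisfies low_batt → AX (gps ∨ ¬low_batt).
Return ∈ Sat(AG (low_batt → AX (gps ∨ ¬low_batt))).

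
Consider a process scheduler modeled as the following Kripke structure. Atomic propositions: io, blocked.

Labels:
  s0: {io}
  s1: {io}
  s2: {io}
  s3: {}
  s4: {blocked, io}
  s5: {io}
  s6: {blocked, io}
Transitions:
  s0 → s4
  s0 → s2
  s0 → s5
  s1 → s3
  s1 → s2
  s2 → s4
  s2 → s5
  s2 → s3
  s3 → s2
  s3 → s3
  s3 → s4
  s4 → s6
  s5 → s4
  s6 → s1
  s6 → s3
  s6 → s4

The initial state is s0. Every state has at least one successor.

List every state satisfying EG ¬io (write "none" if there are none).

States satisfying ¬io: {s3}.
States satisfying EG ¬io: {s3}.

{s3}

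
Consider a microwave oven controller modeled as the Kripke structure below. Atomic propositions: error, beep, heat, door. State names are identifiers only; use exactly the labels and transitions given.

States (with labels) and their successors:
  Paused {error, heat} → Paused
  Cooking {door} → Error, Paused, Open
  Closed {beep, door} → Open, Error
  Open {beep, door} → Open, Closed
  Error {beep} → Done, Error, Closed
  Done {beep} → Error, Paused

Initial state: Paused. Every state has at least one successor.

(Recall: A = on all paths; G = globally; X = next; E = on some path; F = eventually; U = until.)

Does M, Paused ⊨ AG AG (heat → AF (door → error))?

Satisfied

States satisfying AG (heat → AF (door → error)): {Paused, Cooking, Closed, Open, Error, Done}.
States satisfying AG AG (heat → AF (door → error)): {Paused, Cooking, Closed, Open, Error, Done}.
Every state reachable from Paused satisfies AG (heat → AF (door → error)).
Paused ∈ Sat(AG AG (heat → AF (door → error))).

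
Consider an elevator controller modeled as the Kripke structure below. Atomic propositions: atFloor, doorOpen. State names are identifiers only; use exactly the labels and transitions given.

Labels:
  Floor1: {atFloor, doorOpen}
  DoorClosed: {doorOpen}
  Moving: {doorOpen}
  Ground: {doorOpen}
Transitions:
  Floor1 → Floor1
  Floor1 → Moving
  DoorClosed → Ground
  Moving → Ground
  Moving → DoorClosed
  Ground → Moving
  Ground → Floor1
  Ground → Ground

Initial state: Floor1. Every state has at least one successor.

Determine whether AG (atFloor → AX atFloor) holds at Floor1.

States satisfying atFloor → AX atFloor: {DoorClosed, Moving, Ground}.
States satisfying AG (atFloor → AX atFloor): ∅.
Floor1 is reachable from Floor1 and violates atFloor → AX atFloor, so AG fails at Floor1.
Floor1 ∉ Sat(AG (atFloor → AX atFloor)).

Violated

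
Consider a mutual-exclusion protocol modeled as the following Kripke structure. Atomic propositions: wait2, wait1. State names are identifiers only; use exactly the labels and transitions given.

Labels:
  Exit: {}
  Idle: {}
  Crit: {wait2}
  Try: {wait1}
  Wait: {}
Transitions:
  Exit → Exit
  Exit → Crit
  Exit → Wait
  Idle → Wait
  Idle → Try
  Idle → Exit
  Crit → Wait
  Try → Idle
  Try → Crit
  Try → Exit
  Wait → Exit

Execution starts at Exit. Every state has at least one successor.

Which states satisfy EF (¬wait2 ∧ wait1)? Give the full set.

States satisfying ¬wait2 ∧ wait1: {Try}.
States satisfying EF (¬wait2 ∧ wait1): {Idle, Try}.

{Idle, Try}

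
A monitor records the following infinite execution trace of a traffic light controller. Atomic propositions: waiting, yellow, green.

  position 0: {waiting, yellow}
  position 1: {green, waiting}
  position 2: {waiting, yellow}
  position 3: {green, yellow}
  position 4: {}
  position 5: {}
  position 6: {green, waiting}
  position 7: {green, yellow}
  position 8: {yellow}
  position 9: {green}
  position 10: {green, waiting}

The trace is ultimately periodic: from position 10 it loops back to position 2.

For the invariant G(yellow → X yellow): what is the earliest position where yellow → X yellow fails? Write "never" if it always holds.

0

At position 0 the labels are {waiting, yellow} and the next position 1 has {green, waiting}, so yellow → X yellow is false there. This is the first violation.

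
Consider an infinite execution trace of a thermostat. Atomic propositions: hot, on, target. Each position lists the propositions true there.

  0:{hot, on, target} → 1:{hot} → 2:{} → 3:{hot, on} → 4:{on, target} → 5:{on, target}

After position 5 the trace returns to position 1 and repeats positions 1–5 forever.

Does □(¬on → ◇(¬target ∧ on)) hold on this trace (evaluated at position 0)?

Yes

¬on → ◇(¬target ∧ on) holds at every position 0..5, and those are all positions ever visited, so □(¬on → ◇(¬target ∧ on)) holds.
Positions where ¬on holds: 1, 2.
Check ◇(¬target ∧ on) at each: 1→ok, 2→ok.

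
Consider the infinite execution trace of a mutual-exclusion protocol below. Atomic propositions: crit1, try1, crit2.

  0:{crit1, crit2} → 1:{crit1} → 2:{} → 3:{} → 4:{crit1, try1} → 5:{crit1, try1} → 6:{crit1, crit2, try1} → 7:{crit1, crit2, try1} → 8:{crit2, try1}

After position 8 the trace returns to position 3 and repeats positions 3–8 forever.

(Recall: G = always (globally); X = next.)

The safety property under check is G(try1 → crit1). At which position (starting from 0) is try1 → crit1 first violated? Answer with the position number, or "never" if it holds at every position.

8

Check try1 → crit1 at each position in order: 0 ✓, 1 ✓, 2 ✓, 3 ✓, 4 ✓, 5 ✓, 6 ✓, 7 ✓.
At position 8 the labels are {crit2, try1}, so try1 → crit1 is false there. This is the first violation.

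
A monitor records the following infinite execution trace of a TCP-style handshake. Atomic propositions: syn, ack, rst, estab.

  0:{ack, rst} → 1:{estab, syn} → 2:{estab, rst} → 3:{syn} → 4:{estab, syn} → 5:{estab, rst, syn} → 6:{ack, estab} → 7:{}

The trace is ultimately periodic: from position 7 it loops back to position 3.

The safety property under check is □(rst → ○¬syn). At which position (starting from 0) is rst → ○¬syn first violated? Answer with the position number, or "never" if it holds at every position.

0

At position 0 the labels are {ack, rst} and the next position 1 has {estab, syn}, so rst → ○¬syn is false there. This is the first violation.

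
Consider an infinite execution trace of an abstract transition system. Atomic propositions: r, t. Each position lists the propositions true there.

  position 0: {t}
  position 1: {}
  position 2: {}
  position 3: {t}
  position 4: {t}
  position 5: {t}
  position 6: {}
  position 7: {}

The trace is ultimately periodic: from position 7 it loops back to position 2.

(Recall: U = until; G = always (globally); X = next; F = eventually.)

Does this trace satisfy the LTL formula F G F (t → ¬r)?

G F (t → ¬r) holds at position 0, which is reachable from 0, so F G F (t → ¬r) holds.

Satisfied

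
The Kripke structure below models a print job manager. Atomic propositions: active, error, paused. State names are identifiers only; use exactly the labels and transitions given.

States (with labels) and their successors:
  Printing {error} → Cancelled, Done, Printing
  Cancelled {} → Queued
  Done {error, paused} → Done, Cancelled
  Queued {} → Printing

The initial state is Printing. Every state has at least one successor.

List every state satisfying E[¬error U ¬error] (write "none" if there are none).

States satisfying ¬error: {Cancelled, Queued}.
States satisfying E[¬error U ¬error]: {Cancelled, Queued}.

{Cancelled, Queued}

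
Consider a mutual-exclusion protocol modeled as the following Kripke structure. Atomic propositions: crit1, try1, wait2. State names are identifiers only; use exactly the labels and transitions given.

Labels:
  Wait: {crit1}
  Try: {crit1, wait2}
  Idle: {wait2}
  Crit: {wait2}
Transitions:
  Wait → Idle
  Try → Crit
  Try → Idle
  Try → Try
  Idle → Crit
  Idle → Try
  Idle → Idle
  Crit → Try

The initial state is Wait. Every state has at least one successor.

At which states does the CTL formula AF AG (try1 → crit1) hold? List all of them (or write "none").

{Wait, Try, Idle, Crit}

States satisfying AG (try1 → crit1): {Wait, Try, Idle, Crit}.
States satisfying AF AG (try1 → crit1): {Wait, Try, Idle, Crit}.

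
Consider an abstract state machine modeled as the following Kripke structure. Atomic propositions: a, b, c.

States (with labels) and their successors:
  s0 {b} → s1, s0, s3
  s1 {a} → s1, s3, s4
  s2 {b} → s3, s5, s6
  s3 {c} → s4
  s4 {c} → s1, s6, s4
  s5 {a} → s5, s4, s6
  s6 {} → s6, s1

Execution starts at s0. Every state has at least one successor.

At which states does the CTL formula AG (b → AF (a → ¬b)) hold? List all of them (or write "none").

States satisfying b → AF (a → ¬b): {s0, s1, s2, s3, s4, s5, s6}.
States satisfying AG (b → AF (a → ¬b)): {s0, s1, s2, s3, s4, s5, s6}.

{s0, s1, s2, s3, s4, s5, s6}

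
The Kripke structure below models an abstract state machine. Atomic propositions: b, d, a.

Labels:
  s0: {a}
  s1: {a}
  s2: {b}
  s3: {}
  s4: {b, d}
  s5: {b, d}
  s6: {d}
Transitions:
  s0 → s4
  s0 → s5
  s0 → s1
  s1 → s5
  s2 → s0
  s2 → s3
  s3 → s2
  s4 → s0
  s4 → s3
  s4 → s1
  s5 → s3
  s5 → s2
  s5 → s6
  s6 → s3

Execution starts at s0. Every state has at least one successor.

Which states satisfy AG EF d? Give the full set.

States satisfying EF d: {s0, s1, s2, s3, s4, s5, s6}.
States satisfying AG EF d: {s0, s1, s2, s3, s4, s5, s6}.

{s0, s1, s2, s3, s4, s5, s6}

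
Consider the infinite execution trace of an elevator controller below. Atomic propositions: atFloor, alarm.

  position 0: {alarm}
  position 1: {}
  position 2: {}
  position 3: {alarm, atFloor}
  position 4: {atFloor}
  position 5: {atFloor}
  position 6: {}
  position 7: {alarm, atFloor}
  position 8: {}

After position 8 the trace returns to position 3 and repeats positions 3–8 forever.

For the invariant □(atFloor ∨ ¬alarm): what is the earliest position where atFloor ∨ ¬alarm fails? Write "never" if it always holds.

At position 0 the labels are {alarm}, so atFloor ∨ ¬alarm is false there. This is the first violation.

0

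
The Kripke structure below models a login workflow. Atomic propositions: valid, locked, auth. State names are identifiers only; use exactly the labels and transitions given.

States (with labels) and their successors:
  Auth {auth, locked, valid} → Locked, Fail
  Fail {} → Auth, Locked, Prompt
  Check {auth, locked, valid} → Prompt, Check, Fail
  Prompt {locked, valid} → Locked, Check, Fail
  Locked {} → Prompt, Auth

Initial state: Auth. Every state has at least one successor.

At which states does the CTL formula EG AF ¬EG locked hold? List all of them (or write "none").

{Auth, Fail, Locked}

States satisfying AF ¬EG locked: {Auth, Fail, Locked}.
States satisfying EG AF ¬EG locked: {Auth, Fail, Locked}.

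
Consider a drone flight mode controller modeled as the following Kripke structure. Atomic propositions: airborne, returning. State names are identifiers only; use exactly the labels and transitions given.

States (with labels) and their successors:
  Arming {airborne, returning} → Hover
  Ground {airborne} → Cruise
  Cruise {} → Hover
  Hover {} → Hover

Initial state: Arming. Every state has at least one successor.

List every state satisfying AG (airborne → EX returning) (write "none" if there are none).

States satisfying airborne → EX returning: {Cruise, Hover}.
States satisfying AG (airborne → EX returning): {Cruise, Hover}.

{Cruise, Hover}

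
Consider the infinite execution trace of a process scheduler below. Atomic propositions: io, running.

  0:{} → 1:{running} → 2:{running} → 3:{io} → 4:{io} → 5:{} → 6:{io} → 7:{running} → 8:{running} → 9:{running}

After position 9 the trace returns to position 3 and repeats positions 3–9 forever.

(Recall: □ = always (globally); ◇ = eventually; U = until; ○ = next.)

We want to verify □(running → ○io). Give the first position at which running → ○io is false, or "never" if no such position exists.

1

Check running → ○io at each position in order: 0 ✓.
At position 1 the labels are {running} and the next position 2 has {running}, so running → ○io is false there. This is the first violation.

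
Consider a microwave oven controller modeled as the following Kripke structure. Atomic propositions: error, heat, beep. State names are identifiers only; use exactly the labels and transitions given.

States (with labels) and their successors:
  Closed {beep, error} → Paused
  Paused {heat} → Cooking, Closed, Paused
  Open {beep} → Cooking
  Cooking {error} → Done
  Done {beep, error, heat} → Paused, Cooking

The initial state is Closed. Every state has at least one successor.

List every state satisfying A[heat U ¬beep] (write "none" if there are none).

{Paused, Cooking, Done}

States satisfying heat: {Paused, Done}.
States satisfying ¬beep: {Paused, Cooking}.
States satisfying A[heat U ¬beep]: {Paused, Cooking, Done}.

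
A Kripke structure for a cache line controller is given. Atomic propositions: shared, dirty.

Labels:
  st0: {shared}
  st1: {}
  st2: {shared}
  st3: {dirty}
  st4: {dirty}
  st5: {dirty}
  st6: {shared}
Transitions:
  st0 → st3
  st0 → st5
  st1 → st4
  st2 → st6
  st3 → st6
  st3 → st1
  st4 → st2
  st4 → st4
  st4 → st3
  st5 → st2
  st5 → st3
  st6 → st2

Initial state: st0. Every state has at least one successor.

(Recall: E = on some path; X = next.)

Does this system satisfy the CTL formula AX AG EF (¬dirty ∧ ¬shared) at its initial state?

Does not hold

States satisfying AG EF (¬dirty ∧ ¬shared): ∅.
States satisfying AX AG EF (¬dirty ∧ ¬shared): ∅.
st0 ∉ Sat(AX AG EF (¬dirty ∧ ¬shared)).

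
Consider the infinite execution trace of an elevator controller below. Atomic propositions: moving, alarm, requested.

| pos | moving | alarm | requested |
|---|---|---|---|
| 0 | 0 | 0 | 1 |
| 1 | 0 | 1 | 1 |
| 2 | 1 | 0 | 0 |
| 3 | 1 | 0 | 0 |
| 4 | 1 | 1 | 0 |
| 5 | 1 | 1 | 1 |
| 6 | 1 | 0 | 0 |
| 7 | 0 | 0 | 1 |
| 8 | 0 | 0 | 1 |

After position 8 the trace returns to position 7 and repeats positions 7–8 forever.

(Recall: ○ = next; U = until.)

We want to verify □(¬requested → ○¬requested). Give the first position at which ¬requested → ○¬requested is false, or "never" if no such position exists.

Check ¬requested → ○¬requested at each position in order: 0 ✓, 1 ✓, 2 ✓, 3 ✓.
At position 4 the labels are {alarm, moving} and the next position 5 has {alarm, moving, requested}, so ¬requested → ○¬requested is false there. This is the first violation.

4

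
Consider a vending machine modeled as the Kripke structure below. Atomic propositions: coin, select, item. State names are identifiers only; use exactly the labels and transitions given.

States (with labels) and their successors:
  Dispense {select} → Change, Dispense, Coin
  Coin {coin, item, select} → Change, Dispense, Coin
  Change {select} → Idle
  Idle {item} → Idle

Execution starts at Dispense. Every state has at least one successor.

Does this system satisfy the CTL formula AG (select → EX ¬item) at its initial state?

Violated

States satisfying select → EX ¬item: {Dispense, Coin, Idle}.
States satisfying AG (select → EX ¬item): {Idle}.
Change is reachable from Dispense and violates select → EX ¬item, so AG fails at Dispense.
Dispense ∉ Sat(AG (select → EX ¬item)).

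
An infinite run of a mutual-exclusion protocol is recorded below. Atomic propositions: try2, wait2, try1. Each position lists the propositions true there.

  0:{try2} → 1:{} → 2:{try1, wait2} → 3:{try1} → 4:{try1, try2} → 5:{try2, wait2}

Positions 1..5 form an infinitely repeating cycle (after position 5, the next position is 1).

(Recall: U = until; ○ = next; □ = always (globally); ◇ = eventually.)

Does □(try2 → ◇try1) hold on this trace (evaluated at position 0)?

Satisfied

try2 → ◇try1 holds at every position 0..5, and those are all positions ever visited, so □(try2 → ◇try1) holds.
Positions where try2 holds: 0, 4, 5.
Check ◇try1 at each: 0→ok, 4→ok, 5→ok.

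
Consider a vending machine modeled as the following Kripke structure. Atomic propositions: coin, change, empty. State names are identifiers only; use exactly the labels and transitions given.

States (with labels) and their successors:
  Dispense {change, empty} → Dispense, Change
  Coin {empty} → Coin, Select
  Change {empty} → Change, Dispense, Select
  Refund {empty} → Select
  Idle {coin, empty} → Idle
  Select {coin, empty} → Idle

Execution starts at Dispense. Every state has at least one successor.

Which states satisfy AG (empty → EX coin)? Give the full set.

{Coin, Refund, Idle, Select}

States satisfying empty → EX coin: {Coin, Change, Refund, Idle, Select}.
States satisfying AG (empty → EX coin): {Coin, Refund, Idle, Select}.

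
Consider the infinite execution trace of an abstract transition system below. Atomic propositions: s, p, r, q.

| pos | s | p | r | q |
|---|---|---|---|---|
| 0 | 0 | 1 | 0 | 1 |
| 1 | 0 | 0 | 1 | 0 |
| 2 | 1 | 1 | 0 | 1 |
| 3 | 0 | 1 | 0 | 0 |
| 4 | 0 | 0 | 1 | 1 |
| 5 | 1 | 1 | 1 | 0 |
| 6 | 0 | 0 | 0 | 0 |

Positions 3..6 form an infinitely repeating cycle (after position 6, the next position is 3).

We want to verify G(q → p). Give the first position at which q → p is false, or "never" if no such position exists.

Check q → p at each position in order: 0 ✓, 1 ✓, 2 ✓, 3 ✓.
At position 4 the labels are {q, r}, so q → p is false there. This is the first violation.

4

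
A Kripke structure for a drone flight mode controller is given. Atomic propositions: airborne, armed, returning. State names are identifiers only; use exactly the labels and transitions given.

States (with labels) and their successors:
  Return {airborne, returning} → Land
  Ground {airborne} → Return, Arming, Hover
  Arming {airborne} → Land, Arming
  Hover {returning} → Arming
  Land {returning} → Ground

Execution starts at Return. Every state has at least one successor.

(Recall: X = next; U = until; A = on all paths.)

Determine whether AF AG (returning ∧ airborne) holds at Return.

No

States satisfying AG (returning ∧ airborne): ∅.
States satisfying AF AG (returning ∧ airborne): ∅.
There is a path from Return along which AG (returning ∧ airborne) never holds.
Return ∉ Sat(AF AG (returning ∧ airborne)).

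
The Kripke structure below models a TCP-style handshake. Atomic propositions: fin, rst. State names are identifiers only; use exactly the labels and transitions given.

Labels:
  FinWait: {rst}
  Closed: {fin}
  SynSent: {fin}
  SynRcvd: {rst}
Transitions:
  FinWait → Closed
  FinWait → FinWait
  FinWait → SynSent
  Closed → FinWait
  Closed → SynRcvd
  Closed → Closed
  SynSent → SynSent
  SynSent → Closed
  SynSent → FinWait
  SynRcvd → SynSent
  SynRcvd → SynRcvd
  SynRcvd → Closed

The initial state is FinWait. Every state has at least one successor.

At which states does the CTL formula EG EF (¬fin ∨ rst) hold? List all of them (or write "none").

{FinWait, Closed, SynSent, SynRcvd}

States satisfying EF (¬fin ∨ rst): {FinWait, Closed, SynSent, SynRcvd}.
States satisfying EG EF (¬fin ∨ rst): {FinWait, Closed, SynSent, SynRcvd}.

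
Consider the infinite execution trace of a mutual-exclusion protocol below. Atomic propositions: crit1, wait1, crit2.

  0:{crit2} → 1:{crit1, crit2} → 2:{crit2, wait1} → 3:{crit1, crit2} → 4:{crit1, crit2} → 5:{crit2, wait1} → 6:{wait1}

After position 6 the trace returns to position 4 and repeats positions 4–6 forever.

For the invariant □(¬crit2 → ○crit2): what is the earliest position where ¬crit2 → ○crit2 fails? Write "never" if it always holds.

¬crit2 → ○crit2 holds at every position 0..6, and those are all the positions the trace ever visits, so the invariant □(¬crit2 → ○crit2) is never violated.

never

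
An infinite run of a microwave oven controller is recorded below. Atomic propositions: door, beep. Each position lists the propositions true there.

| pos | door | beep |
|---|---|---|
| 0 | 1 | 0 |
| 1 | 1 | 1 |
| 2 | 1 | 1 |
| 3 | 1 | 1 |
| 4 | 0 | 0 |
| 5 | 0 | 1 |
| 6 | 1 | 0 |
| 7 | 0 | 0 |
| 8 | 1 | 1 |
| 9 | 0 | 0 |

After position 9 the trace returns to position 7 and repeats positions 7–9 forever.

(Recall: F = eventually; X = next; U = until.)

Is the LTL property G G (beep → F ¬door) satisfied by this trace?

G (beep → F ¬door) holds at every position 0..9, and those are all positions ever visited, so G G (beep → F ¬door) holds.

Yes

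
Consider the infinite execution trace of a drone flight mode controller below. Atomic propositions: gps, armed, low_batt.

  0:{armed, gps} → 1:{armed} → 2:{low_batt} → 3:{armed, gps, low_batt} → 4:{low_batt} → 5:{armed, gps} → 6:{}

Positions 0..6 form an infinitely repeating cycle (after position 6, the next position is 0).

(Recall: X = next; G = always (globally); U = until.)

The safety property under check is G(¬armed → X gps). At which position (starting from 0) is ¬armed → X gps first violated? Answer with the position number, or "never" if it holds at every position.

never

¬armed → X gps holds at every position 0..6, and those are all the positions the trace ever visits, so the invariant G(¬armed → X gps) is never violated.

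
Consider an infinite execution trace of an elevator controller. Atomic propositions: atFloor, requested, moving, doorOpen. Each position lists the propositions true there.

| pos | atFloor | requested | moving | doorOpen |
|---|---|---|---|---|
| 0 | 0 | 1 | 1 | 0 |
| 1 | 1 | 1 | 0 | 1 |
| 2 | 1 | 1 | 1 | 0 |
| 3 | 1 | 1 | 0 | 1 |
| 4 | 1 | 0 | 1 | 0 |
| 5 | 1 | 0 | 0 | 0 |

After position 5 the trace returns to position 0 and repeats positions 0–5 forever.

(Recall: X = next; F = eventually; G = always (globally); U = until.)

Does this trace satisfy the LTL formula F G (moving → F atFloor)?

G (moving → F atFloor) holds at position 0, which is reachable from 0, so F G (moving → F atFloor) holds.

Holds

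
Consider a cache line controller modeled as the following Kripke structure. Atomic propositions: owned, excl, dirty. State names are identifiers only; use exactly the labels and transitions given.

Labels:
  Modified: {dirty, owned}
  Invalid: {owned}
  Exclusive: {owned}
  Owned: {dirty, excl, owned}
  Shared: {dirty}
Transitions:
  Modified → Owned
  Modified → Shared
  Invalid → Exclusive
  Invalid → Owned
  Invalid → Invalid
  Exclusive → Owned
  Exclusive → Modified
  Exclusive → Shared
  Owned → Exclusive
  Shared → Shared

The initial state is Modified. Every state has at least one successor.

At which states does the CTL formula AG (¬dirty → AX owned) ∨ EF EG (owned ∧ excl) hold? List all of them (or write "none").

States satisfying ¬dirty → AX owned: {Modified, Invalid, Owned, Shared}.
States satisfying AG (¬dirty → AX owned): {Shared}.
States satisfying EG (owned ∧ excl): ∅.
States satisfying EF EG (owned ∧ excl): ∅.
States satisfying AG (¬dirty → AX owned) ∨ EF EG (owned ∧ excl): {Shared}.

{Shared}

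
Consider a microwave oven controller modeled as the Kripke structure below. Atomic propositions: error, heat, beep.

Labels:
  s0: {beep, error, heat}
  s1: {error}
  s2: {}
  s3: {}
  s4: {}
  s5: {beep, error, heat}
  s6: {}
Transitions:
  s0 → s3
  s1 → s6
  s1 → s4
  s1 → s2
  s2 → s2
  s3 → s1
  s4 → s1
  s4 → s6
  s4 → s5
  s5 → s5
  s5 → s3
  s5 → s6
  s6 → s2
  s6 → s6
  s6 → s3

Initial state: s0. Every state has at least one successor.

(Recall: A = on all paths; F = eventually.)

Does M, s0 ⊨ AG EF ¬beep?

Satisfied

States satisfying EF ¬beep: {s0, s1, s2, s3, s4, s5, s6}.
States satisfying AG EF ¬beep: {s0, s1, s2, s3, s4, s5, s6}.
Every state reachable from s0 satisfies EF ¬beep.
s0 ∈ Sat(AG EF ¬beep).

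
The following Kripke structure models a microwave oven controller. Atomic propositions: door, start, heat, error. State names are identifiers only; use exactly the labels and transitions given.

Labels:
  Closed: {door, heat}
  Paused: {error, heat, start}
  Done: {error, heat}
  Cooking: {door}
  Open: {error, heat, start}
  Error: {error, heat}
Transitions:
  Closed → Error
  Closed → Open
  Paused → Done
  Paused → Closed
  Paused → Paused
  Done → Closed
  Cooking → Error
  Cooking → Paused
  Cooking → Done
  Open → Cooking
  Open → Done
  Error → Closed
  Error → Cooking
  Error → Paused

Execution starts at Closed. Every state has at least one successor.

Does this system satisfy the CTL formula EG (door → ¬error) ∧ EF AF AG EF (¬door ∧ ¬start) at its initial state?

Satisfied

States satisfying door → ¬error: {Closed, Paused, Done, Cooking, Open, Error}.
States satisfying EG (door → ¬error): {Closed, Paused, Done, Cooking, Open, Error}.
States satisfying AF AG EF (¬door ∧ ¬start): {Closed, Paused, Done, Cooking, Open, Error}.
States satisfying EF AF AG EF (¬door ∧ ¬start): {Closed, Paused, Done, Cooking, Open, Error}.
States satisfying EG (door → ¬error) ∧ EF AF AG EF (¬door ∧ ¬start): {Closed, Paused, Done, Cooking, Open, Error}.
Closed ∈ Sat(EG (door → ¬error) ∧ EF AF AG EF (¬door ∧ ¬start)).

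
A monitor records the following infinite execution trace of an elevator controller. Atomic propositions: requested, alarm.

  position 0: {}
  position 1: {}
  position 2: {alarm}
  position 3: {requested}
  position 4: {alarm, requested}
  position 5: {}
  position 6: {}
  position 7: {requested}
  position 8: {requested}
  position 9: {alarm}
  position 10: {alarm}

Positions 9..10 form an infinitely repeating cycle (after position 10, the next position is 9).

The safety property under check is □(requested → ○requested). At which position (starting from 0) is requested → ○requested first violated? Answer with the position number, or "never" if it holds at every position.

Check requested → ○requested at each position in order: 0 ✓, 1 ✓, 2 ✓, 3 ✓.
At position 4 the labels are {alarm, requested} and the next position 5 has {}, so requested → ○requested is false there. This is the first violation.

4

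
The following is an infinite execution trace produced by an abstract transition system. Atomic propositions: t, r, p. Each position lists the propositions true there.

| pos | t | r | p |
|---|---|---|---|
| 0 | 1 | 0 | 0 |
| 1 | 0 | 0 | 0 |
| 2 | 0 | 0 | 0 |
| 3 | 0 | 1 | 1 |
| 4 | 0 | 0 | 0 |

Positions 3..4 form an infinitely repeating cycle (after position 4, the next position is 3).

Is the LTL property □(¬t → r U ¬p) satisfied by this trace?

Yes

¬t → r U ¬p holds at every position 0..4, and those are all positions ever visited, so □(¬t → r U ¬p) holds.
Positions where ¬t holds: 1, 2, 3, 4.
Check r U ¬p at each: 1→ok, 2→ok, 3→ok, 4→ok.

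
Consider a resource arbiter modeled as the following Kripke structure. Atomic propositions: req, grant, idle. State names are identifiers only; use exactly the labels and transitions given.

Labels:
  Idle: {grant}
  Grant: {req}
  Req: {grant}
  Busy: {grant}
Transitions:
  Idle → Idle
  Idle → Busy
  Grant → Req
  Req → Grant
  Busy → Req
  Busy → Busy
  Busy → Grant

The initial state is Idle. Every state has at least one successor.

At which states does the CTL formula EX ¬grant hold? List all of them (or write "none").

{Req, Busy}

States satisfying ¬grant: {Grant}.
States satisfying EX ¬grant: {Req, Busy}.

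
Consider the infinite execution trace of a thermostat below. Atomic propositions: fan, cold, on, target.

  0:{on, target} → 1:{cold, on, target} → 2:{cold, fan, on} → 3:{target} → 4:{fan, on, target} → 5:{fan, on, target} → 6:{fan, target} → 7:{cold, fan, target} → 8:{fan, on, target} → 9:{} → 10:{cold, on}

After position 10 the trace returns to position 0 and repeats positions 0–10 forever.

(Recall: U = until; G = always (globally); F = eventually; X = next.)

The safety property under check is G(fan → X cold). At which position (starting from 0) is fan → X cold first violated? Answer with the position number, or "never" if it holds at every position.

2

Check fan → X cold at each position in order: 0 ✓, 1 ✓.
At position 2 the labels are {cold, fan, on} and the next position 3 has {target}, so fan → X cold is false there. This is the first violation.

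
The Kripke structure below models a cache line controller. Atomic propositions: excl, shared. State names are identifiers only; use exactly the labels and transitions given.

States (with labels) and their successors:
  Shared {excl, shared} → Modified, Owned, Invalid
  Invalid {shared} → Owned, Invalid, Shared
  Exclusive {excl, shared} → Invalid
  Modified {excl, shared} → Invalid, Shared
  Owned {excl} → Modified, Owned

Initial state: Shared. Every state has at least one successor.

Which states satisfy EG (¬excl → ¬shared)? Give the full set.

{Shared, Modified, Owned}

States satisfying ¬excl → ¬shared: {Shared, Exclusive, Modified, Owned}.
States satisfying EG (¬excl → ¬shared): {Shared, Modified, Owned}.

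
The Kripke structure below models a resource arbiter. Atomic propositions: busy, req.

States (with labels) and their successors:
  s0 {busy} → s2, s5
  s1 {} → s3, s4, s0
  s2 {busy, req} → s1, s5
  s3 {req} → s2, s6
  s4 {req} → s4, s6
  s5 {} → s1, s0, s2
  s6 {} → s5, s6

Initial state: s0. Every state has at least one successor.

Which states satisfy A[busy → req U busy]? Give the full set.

States satisfying busy → req: {s1, s2, s3, s4, s5, s6}.
States satisfying busy: {s0, s2}.
States satisfying A[busy → req U busy]: {s0, s2}.

{s0, s2}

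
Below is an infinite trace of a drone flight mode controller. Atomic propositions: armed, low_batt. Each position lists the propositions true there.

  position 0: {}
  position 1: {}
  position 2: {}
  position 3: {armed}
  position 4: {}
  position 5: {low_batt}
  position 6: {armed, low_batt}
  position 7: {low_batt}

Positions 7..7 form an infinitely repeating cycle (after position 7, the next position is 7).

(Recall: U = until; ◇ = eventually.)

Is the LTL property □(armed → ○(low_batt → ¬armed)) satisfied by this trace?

Satisfied

armed → ○(low_batt → ¬armed) holds at every position 0..7, and those are all positions ever visited, so □(armed → ○(low_batt → ¬armed)) holds.
Positions where armed holds: 3, 6.
Check ○(low_batt → ¬armed) at each: 3→ok, 6→ok.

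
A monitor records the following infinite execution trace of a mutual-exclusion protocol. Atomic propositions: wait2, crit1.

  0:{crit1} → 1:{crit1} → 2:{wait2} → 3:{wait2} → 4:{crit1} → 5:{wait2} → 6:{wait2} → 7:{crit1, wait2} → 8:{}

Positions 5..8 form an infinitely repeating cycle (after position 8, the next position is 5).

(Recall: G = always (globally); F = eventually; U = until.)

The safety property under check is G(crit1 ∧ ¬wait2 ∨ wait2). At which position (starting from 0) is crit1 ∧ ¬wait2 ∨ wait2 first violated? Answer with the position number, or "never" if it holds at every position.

8

Check crit1 ∧ ¬wait2 ∨ wait2 at each position in order: 0 ✓, 1 ✓, 2 ✓, 3 ✓, 4 ✓, 5 ✓, 6 ✓, 7 ✓.
At position 8 the labels are {}, so crit1 ∧ ¬wait2 ∨ wait2 is false there. This is the first violation.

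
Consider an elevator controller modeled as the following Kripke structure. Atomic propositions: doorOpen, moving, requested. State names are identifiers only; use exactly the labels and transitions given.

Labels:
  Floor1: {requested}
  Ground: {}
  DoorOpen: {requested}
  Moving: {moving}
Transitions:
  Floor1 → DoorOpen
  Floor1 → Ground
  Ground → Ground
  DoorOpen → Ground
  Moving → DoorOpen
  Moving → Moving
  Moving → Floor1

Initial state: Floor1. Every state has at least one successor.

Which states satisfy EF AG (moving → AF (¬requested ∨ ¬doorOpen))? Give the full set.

States satisfying AG (moving → AF (¬requested ∨ ¬doorOpen)): {Floor1, Ground, DoorOpen, Moving}.
States satisfying EF AG (moving → AF (¬requested ∨ ¬doorOpen)): {Floor1, Ground, DoorOpen, Moving}.

{Floor1, Ground, DoorOpen, Moving}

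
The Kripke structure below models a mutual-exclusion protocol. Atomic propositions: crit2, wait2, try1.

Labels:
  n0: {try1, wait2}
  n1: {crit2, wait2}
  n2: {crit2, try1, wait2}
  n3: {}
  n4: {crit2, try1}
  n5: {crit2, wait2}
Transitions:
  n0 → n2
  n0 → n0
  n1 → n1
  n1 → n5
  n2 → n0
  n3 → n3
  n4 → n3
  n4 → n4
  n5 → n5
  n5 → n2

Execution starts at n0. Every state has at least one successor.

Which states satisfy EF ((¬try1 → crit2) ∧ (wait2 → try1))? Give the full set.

{n0, n1, n2, n4, n5}

States satisfying (¬try1 → crit2) ∧ (wait2 → try1): {n0, n2, n4}.
States satisfying EF ((¬try1 → crit2) ∧ (wait2 → try1)): {n0, n1, n2, n4, n5}.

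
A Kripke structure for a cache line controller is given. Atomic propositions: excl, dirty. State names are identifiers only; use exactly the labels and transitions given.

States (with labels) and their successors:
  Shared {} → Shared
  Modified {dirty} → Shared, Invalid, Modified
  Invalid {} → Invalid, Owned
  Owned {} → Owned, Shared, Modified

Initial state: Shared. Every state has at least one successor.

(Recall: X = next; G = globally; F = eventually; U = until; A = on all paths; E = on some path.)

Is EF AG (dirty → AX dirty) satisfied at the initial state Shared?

States satisfying AG (dirty → AX dirty): {Shared}.
States satisfying EF AG (dirty → AX dirty): {Shared, Modified, Invalid, Owned}.
Some path from Shared reaches a state where AG (dirty → AX dirty) holds.
Shared ∈ Sat(EF AG (dirty → AX dirty)).

Holds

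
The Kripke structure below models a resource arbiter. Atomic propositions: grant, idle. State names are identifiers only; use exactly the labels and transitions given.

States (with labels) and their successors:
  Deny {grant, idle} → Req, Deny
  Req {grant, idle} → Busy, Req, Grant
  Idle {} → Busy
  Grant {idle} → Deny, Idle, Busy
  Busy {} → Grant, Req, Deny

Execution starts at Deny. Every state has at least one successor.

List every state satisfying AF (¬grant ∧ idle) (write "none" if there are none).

{Grant}

States satisfying ¬grant ∧ idle: {Grant}.
States satisfying AF (¬grant ∧ idle): {Grant}.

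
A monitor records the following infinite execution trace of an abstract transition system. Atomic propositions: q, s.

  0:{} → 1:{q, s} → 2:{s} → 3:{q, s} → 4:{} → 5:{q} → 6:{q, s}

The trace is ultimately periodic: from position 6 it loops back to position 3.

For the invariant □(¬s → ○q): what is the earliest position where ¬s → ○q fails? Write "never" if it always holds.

¬s → ○q holds at every position 0..6, and those are all the positions the trace ever visits, so the invariant □(¬s → ○q) is never violated.

never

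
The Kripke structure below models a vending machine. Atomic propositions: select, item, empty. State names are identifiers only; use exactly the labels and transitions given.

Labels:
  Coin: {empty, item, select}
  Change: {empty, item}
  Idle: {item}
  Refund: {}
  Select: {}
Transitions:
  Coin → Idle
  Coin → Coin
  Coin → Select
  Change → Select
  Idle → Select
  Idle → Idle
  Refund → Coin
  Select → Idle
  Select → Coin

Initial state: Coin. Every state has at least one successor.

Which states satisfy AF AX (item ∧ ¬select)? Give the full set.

none

States satisfying AX (item ∧ ¬select): ∅.
States satisfying AF AX (item ∧ ¬select): ∅.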